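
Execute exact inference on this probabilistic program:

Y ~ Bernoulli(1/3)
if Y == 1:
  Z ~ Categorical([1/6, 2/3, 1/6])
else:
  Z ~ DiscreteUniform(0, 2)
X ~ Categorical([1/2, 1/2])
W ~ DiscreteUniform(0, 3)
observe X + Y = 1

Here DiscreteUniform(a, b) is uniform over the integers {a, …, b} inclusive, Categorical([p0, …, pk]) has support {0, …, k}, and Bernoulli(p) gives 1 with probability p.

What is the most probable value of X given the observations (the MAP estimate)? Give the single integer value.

argmax_v P(X = v | obs) = 1

Enumerate traces; 24 have nonzero weight after conditioning:
  (Y=0, Z=0, X=1, W=0) weight 1/36
  (Y=0, Z=0, X=1, W=1) weight 1/36
  (Y=0, Z=0, X=1, W=2) weight 1/36
  (Y=0, Z=0, X=1, W=3) weight 1/36
  (Y=0, Z=1, X=1, W=0) weight 1/36
  (Y=0, Z=1, X=1, W=1) weight 1/36
  (Y=0, Z=1, X=1, W=2) weight 1/36
  (Y=0, Z=1, X=1, W=3) weight 1/36
  (Y=1, Z=0, X=0, W=0) weight 1/144
  … 15 more
Group by X:
  weight(X=0) = 1/6
  weight(X=1) = 1/3
Total weight = 1/6 + 1/3 = 1/2
P(X=0 | obs) = 1/6 / 1/2 = 1/3
P(X=1 | obs) = 1/3 / 1/2 = 2/3
argmax = 1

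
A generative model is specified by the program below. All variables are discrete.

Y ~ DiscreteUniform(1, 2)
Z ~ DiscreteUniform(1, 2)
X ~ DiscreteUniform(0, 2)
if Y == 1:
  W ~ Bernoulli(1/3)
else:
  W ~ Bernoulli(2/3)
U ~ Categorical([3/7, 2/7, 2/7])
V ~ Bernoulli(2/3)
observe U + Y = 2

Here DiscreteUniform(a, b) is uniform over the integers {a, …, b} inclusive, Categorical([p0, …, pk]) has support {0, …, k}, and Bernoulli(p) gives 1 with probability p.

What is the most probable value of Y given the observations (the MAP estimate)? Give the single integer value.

argmax_v P(Y = v | obs) = 2

Enumerate traces; 48 have nonzero weight after conditioning:
  (Y=1, Z=1, X=0, W=0, U=1, V=0) weight 1/189
  (Y=1, Z=1, X=0, W=0, U=1, V=1) weight 2/189
  (Y=1, Z=1, X=0, W=1, U=1, V=0) weight 1/378
  (Y=1, Z=1, X=0, W=1, U=1, V=1) weight 1/189
  (Y=1, Z=1, X=1, W=0, U=1, V=0) weight 1/189
  (Y=1, Z=1, X=1, W=0, U=1, V=1) weight 2/189
  (Y=1, Z=1, X=1, W=1, U=1, V=0) weight 1/378
  (Y=1, Z=1, X=1, W=1, U=1, V=1) weight 1/189
  (Y=2, Z=1, X=0, W=0, U=0, V=0) weight 1/252
  … 39 more
Group by Y:
  weight(Y=1) = 1/7
  weight(Y=2) = 3/14
Total weight = 1/7 + 3/14 = 5/14
P(Y=1 | obs) = 1/7 / 5/14 = 2/5
P(Y=2 | obs) = 3/14 / 5/14 = 3/5
argmax = 2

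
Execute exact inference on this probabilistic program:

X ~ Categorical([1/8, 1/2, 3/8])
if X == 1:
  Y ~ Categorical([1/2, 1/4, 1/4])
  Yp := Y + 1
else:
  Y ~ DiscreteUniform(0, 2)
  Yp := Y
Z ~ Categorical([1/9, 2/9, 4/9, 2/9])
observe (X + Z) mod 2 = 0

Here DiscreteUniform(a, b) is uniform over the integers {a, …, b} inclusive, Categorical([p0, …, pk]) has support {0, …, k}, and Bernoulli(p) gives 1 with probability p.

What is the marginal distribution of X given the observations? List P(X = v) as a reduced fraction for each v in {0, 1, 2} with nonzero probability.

Enumerate traces; 18 have nonzero weight after conditioning:
  (X=0, Y=0, Z=0) weight 1/216
  (X=0, Y=0, Z=2) weight 1/54
  (X=0, Y=1, Z=0) weight 1/216
  (X=0, Y=1, Z=2) weight 1/54
  (X=0, Y=2, Z=0) weight 1/216
  (X=0, Y=2, Z=2) weight 1/54
  (X=1, Y=0, Z=1) weight 1/18
  (X=1, Y=0, Z=3) weight 1/18
  (X=2, Y=0, Z=0) weight 1/72
  … 9 more
Group by X:
  weight(X=0) = 5/72
  weight(X=1) = 2/9
  weight(X=2) = 5/24
Total weight = 5/72 + 2/9 + 5/24 = 1/2
P(X=0 | obs) = 5/72 / 1/2 = 5/36
P(X=1 | obs) = 2/9 / 1/2 = 4/9
P(X=2 | obs) = 5/24 / 1/2 = 5/12

P(X=0) = 5/36, P(X=1) = 4/9, P(X=2) = 5/12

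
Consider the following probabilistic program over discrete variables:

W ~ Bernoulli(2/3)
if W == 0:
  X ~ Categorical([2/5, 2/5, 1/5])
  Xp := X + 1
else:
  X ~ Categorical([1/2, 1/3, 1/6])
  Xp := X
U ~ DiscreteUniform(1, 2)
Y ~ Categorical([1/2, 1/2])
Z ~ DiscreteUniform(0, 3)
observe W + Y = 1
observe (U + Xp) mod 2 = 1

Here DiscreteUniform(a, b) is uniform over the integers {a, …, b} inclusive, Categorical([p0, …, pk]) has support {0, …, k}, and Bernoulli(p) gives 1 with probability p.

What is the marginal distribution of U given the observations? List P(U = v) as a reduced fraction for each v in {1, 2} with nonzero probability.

Enumerate traces; 24 have nonzero weight after conditioning:
  (W=0, X=0, U=2, Y=1, Z=0) weight 1/120
  (W=0, X=0, U=2, Y=1, Z=1) weight 1/120
  (W=0, X=0, U=2, Y=1, Z=2) weight 1/120
  (W=0, X=0, U=2, Y=1, Z=3) weight 1/120
  (W=0, X=1, U=1, Y=1, Z=0) weight 1/120
  (W=0, X=1, U=1, Y=1, Z=1) weight 1/120
  (W=0, X=1, U=1, Y=1, Z=2) weight 1/120
  (W=0, X=1, U=1, Y=1, Z=3) weight 1/120
  … 16 more
Group by U:
  weight(U=1) = 13/90
  weight(U=2) = 19/180
Total weight = 13/90 + 19/180 = 1/4
P(U=1 | obs) = 13/90 / 1/4 = 26/45
P(U=2 | obs) = 19/180 / 1/4 = 19/45

P(U=1) = 26/45, P(U=2) = 19/45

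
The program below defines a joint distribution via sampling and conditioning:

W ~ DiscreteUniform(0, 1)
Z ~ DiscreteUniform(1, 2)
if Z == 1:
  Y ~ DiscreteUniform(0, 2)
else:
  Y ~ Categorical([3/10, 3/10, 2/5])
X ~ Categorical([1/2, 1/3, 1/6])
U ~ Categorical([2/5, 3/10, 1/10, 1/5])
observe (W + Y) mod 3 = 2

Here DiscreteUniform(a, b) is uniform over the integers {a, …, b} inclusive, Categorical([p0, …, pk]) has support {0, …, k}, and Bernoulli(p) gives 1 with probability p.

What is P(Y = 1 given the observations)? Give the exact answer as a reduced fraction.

P(Y = 1 | obs) = 19/41

Enumerate traces; 48 have nonzero weight after conditioning:
  (W=0, Z=1, Y=2, X=0, U=0) weight 1/60
  (W=0, Z=1, Y=2, X=0, U=1) weight 1/80
  (W=0, Z=1, Y=2, X=0, U=2) weight 1/240
  (W=0, Z=1, Y=2, X=0, U=3) weight 1/120
  (W=0, Z=1, Y=2, X=1, U=0) weight 1/90
  (W=0, Z=1, Y=2, X=1, U=1) weight 1/120
  (W=0, Z=1, Y=2, X=1, U=2) weight 1/360
  (W=0, Z=1, Y=2, X=1, U=3) weight 1/180
  (W=1, Z=1, Y=1, X=0, U=0) weight 1/60
  … 39 more
Group by Y:
  weight(Y=1) = 19/120
  weight(Y=2) = 11/60
Total weight = 19/120 + 11/60 = 41/120
P(Y=1 | obs) = 19/120 / 41/120 = 19/41
P(Y=2 | obs) = 11/60 / 41/120 = 22/41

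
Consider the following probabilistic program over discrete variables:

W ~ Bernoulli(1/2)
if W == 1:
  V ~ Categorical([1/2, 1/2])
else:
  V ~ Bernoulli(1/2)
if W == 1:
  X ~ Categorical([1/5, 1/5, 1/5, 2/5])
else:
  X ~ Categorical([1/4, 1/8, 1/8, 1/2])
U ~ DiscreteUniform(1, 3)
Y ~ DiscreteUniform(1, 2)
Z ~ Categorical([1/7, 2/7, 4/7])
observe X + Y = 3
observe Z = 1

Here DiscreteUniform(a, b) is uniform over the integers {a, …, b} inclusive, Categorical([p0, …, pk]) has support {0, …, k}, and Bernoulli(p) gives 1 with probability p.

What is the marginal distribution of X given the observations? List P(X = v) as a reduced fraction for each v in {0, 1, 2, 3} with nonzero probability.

P(X=1) = 1/2, P(X=2) = 1/2

Enumerate traces; 24 have nonzero weight after conditioning:
  (W=0, V=0, X=1, U=1, Y=2, Z=1) weight 1/672
  (W=0, V=0, X=1, U=2, Y=2, Z=1) weight 1/672
  (W=0, V=0, X=1, U=3, Y=2, Z=1) weight 1/672
  (W=0, V=0, X=2, U=1, Y=1, Z=1) weight 1/672
  (W=0, V=0, X=2, U=2, Y=1, Z=1) weight 1/672
  (W=0, V=0, X=2, U=3, Y=1, Z=1) weight 1/672
  (W=0, V=1, X=1, U=1, Y=2, Z=1) weight 1/672
  (W=0, V=1, X=1, U=2, Y=2, Z=1) weight 1/672
  … 16 more
Group by X:
  weight(X=1) = 13/560
  weight(X=2) = 13/560
Total weight = 13/560 + 13/560 = 13/280
P(X=1 | obs) = 13/560 / 13/280 = 1/2
P(X=2 | obs) = 13/560 / 13/280 = 1/2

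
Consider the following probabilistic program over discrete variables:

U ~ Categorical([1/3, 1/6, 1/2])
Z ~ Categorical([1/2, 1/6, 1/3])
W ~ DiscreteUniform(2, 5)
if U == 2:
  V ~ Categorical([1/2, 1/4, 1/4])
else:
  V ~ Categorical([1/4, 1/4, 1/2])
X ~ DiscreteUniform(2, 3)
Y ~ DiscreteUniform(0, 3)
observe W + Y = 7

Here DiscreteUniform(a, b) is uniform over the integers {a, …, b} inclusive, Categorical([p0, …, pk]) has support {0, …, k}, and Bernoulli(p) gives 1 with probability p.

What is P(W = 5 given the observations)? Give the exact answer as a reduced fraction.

Enumerate traces; 108 have nonzero weight after conditioning:
  (U=0, Z=0, W=4, V=0, X=2, Y=3) weight 1/768
  (U=0, Z=0, W=4, V=0, X=3, Y=3) weight 1/768
  (U=0, Z=0, W=4, V=1, X=2, Y=3) weight 1/768
  (U=0, Z=0, W=4, V=1, X=3, Y=3) weight 1/768
  (U=0, Z=0, W=4, V=2, X=2, Y=3) weight 1/384
  (U=0, Z=0, W=4, V=2, X=3, Y=3) weight 1/384
  (U=0, Z=0, W=5, V=0, X=2, Y=2) weight 1/768
  (U=0, Z=0, W=5, V=0, X=3, Y=2) weight 1/768
  … 100 more
Group by W:
  weight(W=4) = 1/16
  weight(W=5) = 1/16
Total weight = 1/16 + 1/16 = 1/8
P(W=4 | obs) = 1/16 / 1/8 = 1/2
P(W=5 | obs) = 1/16 / 1/8 = 1/2

P(W = 5 | obs) = 1/2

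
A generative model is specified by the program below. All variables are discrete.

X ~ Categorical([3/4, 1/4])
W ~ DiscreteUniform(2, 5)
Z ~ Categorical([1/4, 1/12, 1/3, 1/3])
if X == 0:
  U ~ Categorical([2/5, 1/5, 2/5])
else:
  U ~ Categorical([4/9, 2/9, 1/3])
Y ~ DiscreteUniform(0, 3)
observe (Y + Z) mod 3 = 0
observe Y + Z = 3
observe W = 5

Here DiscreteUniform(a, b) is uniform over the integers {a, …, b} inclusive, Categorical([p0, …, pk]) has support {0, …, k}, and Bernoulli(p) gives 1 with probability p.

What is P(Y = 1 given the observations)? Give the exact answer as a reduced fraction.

Enumerate traces; 24 have nonzero weight after conditioning:
  (X=0, W=5, Z=0, U=0, Y=3) weight 3/640
  (X=0, W=5, Z=0, U=1, Y=3) weight 3/1280
  (X=0, W=5, Z=0, U=2, Y=3) weight 3/640
  (X=0, W=5, Z=1, U=0, Y=2) weight 1/640
  (X=0, W=5, Z=1, U=1, Y=2) weight 1/1280
  (X=0, W=5, Z=1, U=2, Y=2) weight 1/640
  (X=0, W=5, Z=2, U=0, Y=1) weight 1/160
  (X=0, W=5, Z=2, U=1, Y=1) weight 1/320
  (X=0, W=5, Z=3, U=0, Y=0) weight 1/160
  … 15 more
Group by Y:
  weight(Y=0) = 1/48
  weight(Y=1) = 1/48
  weight(Y=2) = 1/192
  weight(Y=3) = 1/64
Total weight = 1/48 + 1/48 + 1/192 + 1/64 = 1/16
P(Y=0 | obs) = 1/48 / 1/16 = 1/3
P(Y=1 | obs) = 1/48 / 1/16 = 1/3
P(Y=2 | obs) = 1/192 / 1/16 = 1/12
P(Y=3 | obs) = 1/64 / 1/16 = 1/4

P(Y = 1 | obs) = 1/3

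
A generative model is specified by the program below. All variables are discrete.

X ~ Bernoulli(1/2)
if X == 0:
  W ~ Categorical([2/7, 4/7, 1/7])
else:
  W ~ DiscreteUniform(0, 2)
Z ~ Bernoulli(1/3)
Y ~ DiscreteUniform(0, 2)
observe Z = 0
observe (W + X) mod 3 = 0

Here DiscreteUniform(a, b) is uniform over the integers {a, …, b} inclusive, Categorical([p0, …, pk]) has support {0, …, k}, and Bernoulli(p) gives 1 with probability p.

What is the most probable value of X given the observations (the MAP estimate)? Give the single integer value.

argmax_v P(X = v | obs) = 1

Enumerate traces; 6 have nonzero weight after conditioning:
  (X=0, W=0, Z=0, Y=0) weight 2/63
  (X=0, W=0, Z=0, Y=1) weight 2/63
  (X=0, W=0, Z=0, Y=2) weight 2/63
  (X=1, W=2, Z=0, Y=0) weight 1/27
  (X=1, W=2, Z=0, Y=1) weight 1/27
  (X=1, W=2, Z=0, Y=2) weight 1/27
Group by X:
  weight(X=0) = 2/21
  weight(X=1) = 1/9
Total weight = 2/21 + 1/9 = 13/63
P(X=0 | obs) = 2/21 / 13/63 = 6/13
P(X=1 | obs) = 1/9 / 13/63 = 7/13
argmax = 1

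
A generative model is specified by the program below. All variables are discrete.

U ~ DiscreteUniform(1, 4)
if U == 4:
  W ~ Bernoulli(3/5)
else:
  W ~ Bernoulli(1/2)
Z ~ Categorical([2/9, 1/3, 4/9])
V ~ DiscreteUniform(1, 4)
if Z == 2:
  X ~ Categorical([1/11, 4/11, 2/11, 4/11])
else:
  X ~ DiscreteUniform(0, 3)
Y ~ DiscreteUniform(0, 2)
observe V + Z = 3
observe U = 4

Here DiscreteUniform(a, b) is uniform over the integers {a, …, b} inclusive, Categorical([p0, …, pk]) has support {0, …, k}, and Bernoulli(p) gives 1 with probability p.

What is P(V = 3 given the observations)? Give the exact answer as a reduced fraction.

P(V = 3 | obs) = 2/9

Enumerate traces; 72 have nonzero weight after conditioning:
  (U=4, W=0, Z=0, V=3, X=0, Y=0) weight 1/2160
  (U=4, W=0, Z=0, V=3, X=0, Y=1) weight 1/2160
  (U=4, W=0, Z=0, V=3, X=0, Y=2) weight 1/2160
  (U=4, W=0, Z=0, V=3, X=1, Y=0) weight 1/2160
  (U=4, W=0, Z=0, V=3, X=1, Y=1) weight 1/2160
  (U=4, W=0, Z=0, V=3, X=1, Y=2) weight 1/2160
  (U=4, W=0, Z=0, V=3, X=2, Y=0) weight 1/2160
  (U=4, W=0, Z=0, V=3, X=2, Y=1) weight 1/2160
  (U=4, W=0, Z=1, V=2, X=0, Y=0) weight 1/1440
  (U=4, W=0, Z=2, V=1, X=0, Y=0) weight 1/2970
  … 62 more
Group by V:
  weight(V=1) = 1/36
  weight(V=2) = 1/48
  weight(V=3) = 1/72
Total weight = 1/36 + 1/48 + 1/72 = 1/16
P(V=1 | obs) = 1/36 / 1/16 = 4/9
P(V=2 | obs) = 1/48 / 1/16 = 1/3
P(V=3 | obs) = 1/72 / 1/16 = 2/9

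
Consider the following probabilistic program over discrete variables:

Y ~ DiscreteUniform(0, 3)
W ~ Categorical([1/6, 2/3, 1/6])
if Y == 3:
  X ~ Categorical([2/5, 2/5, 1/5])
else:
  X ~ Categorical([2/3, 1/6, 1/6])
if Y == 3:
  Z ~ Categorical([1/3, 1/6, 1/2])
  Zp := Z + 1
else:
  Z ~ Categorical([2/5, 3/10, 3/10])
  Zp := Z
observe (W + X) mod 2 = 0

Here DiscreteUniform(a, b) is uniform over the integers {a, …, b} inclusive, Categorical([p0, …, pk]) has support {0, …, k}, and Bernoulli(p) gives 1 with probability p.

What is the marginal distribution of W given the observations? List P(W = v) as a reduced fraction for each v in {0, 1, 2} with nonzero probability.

Enumerate traces; 60 have nonzero weight after conditioning:
  (Y=0, W=0, X=0, Z=0) weight 1/90
  (Y=0, W=0, X=0, Z=1) weight 1/120
  (Y=0, W=0, X=0, Z=2) weight 1/120
  (Y=0, W=0, X=2, Z=0) weight 1/360
  (Y=0, W=0, X=2, Z=1) weight 1/480
  (Y=0, W=0, X=2, Z=2) weight 1/480
  (Y=0, W=1, X=1, Z=0) weight 1/90
  (Y=0, W=1, X=1, Z=1) weight 1/120
  (Y=0, W=2, X=0, Z=0) weight 1/90
  … 51 more
Group by W:
  weight(W=0) = 31/240
  weight(W=1) = 3/20
  weight(W=2) = 31/240
Total weight = 31/240 + 3/20 + 31/240 = 49/120
P(W=0 | obs) = 31/240 / 49/120 = 31/98
P(W=1 | obs) = 3/20 / 49/120 = 18/49
P(W=2 | obs) = 31/240 / 49/120 = 31/98

P(W=0) = 31/98, P(W=1) = 18/49, P(W=2) = 31/98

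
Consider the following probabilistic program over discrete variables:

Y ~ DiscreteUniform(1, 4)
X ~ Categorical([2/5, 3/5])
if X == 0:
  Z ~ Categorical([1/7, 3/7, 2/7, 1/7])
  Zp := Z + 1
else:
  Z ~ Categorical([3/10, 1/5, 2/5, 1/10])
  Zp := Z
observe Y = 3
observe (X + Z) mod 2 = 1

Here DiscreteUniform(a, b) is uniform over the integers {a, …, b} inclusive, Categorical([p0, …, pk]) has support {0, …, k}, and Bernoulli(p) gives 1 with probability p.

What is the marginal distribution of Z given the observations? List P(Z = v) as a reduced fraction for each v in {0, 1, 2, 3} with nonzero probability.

Enumerate traces; 4 have nonzero weight after conditioning:
  (Y=3, X=0, Z=1) weight 3/70
  (Y=3, X=0, Z=3) weight 1/70
  (Y=3, X=1, Z=0) weight 9/200
  (Y=3, X=1, Z=2) weight 3/50
Group by Z:
  weight(Z=0) = 9/200
  weight(Z=1) = 3/70
  weight(Z=2) = 3/50
  weight(Z=3) = 1/70
Total weight = 9/200 + 3/70 + 3/50 + 1/70 = 227/1400
P(Z=0 | obs) = 9/200 / 227/1400 = 63/227
P(Z=1 | obs) = 3/70 / 227/1400 = 60/227
P(Z=2 | obs) = 3/50 / 227/1400 = 84/227
P(Z=3 | obs) = 1/70 / 227/1400 = 20/227

P(Z=0) = 63/227, P(Z=1) = 60/227, P(Z=2) = 84/227, P(Z=3) = 20/227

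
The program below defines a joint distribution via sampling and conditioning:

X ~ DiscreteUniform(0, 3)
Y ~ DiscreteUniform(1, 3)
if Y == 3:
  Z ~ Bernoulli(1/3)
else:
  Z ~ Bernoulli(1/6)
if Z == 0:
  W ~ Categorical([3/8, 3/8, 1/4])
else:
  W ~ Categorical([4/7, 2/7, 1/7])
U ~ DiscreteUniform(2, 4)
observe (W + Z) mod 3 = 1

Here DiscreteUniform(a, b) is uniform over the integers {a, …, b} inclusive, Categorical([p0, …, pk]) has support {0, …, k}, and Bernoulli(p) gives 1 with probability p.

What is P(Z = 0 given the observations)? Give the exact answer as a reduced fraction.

Enumerate traces; 72 have nonzero weight after conditioning:
  (X=0, Y=1, Z=0, W=1, U=2) weight 5/576
  (X=0, Y=1, Z=0, W=1, U=3) weight 5/576
  (X=0, Y=1, Z=0, W=1, U=4) weight 5/576
  (X=0, Y=1, Z=1, W=0, U=2) weight 1/378
  (X=0, Y=1, Z=1, W=0, U=3) weight 1/378
  (X=0, Y=1, Z=1, W=0, U=4) weight 1/378
  (X=0, Y=2, Z=0, W=1, U=2) weight 5/576
  (X=0, Y=2, Z=0, W=1, U=3) weight 5/576
  … 64 more
Group by Z:
  weight(Z=0) = 7/24
  weight(Z=1) = 8/63
Total weight = 7/24 + 8/63 = 211/504
P(Z=0 | obs) = 7/24 / 211/504 = 147/211
P(Z=1 | obs) = 8/63 / 211/504 = 64/211

P(Z = 0 | obs) = 147/211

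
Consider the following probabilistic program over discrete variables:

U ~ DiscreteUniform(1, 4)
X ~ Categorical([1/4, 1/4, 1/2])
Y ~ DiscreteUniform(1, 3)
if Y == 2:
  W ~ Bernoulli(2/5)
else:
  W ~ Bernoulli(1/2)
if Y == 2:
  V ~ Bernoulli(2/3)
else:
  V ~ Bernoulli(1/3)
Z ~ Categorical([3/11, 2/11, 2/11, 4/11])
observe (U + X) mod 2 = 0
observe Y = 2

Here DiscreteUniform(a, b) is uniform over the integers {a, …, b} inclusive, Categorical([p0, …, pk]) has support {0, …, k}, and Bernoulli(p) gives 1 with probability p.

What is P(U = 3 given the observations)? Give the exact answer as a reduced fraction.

Enumerate traces; 96 have nonzero weight after conditioning:
  (U=1, X=1, Y=2, W=0, V=0, Z=0) weight 1/880
  (U=1, X=1, Y=2, W=0, V=0, Z=1) weight 1/1320
  (U=1, X=1, Y=2, W=0, V=0, Z=2) weight 1/1320
  (U=1, X=1, Y=2, W=0, V=0, Z=3) weight 1/660
  (U=1, X=1, Y=2, W=0, V=1, Z=0) weight 1/440
  (U=1, X=1, Y=2, W=0, V=1, Z=1) weight 1/660
  (U=1, X=1, Y=2, W=0, V=1, Z=2) weight 1/660
  (U=1, X=1, Y=2, W=0, V=1, Z=3) weight 1/330
  (U=2, X=0, Y=2, W=0, V=0, Z=0) weight 1/880
  (U=3, X=1, Y=2, W=0, V=0, Z=0) weight 1/880
  … 86 more
Group by U:
  weight(U=1) = 1/48
  weight(U=2) = 1/16
  weight(U=3) = 1/48
  weight(U=4) = 1/16
Total weight = 1/48 + 1/16 + 1/48 + 1/16 = 1/6
P(U=1 | obs) = 1/48 / 1/6 = 1/8
P(U=2 | obs) = 1/16 / 1/6 = 3/8
P(U=3 | obs) = 1/48 / 1/6 = 1/8
P(U=4 | obs) = 1/16 / 1/6 = 3/8

P(U = 3 | obs) = 1/8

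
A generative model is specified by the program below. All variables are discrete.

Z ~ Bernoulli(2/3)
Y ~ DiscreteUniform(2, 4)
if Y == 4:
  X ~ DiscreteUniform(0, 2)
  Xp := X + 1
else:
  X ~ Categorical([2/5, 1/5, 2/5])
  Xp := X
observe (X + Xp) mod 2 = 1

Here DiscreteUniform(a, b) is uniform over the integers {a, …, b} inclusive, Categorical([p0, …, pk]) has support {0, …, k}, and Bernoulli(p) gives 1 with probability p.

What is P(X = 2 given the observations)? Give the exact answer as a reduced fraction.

P(X = 2 | obs) = 1/3

Enumerate traces; 6 have nonzero weight after conditioning:
  (Z=0, Y=4, X=0) weight 1/27
  (Z=0, Y=4, X=1) weight 1/27
  (Z=0, Y=4, X=2) weight 1/27
  (Z=1, Y=4, X=0) weight 2/27
  (Z=1, Y=4, X=1) weight 2/27
  (Z=1, Y=4, X=2) weight 2/27
Group by X:
  weight(X=0) = 1/9
  weight(X=1) = 1/9
  weight(X=2) = 1/9
Total weight = 1/9 + 1/9 + 1/9 = 1/3
P(X=0 | obs) = 1/9 / 1/3 = 1/3
P(X=1 | obs) = 1/9 / 1/3 = 1/3
P(X=2 | obs) = 1/9 / 1/3 = 1/3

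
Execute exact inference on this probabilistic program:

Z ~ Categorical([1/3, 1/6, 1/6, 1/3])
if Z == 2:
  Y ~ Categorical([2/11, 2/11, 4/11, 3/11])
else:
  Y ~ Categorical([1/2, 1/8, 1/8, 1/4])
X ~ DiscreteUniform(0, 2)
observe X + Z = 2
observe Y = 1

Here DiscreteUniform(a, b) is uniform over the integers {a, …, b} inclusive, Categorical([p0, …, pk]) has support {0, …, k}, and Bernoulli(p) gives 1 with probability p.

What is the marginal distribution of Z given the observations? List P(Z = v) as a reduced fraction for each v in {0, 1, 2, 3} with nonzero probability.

P(Z=0) = 22/49, P(Z=1) = 11/49, P(Z=2) = 16/49

Enumerate traces; 3 have nonzero weight after conditioning:
  (Z=0, Y=1, X=2) weight 1/72
  (Z=1, Y=1, X=1) weight 1/144
  (Z=2, Y=1, X=0) weight 1/99
Group by Z:
  weight(Z=0) = 1/72
  weight(Z=1) = 1/144
  weight(Z=2) = 1/99
Total weight = 1/72 + 1/144 + 1/99 = 49/1584
P(Z=0 | obs) = 1/72 / 49/1584 = 22/49
P(Z=1 | obs) = 1/144 / 49/1584 = 11/49
P(Z=2 | obs) = 1/99 / 49/1584 = 16/49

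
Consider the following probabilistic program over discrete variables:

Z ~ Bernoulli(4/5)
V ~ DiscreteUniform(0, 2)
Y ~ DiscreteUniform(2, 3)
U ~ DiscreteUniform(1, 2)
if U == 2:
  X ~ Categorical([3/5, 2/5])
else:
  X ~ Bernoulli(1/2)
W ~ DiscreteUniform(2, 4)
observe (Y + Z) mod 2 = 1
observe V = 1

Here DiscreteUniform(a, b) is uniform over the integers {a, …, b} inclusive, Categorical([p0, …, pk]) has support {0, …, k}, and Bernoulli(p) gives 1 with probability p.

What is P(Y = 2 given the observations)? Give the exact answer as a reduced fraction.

Enumerate traces; 24 have nonzero weight after conditioning:
  (Z=0, V=1, Y=3, U=1, X=0, W=2) weight 1/360
  (Z=0, V=1, Y=3, U=1, X=0, W=3) weight 1/360
  (Z=0, V=1, Y=3, U=1, X=0, W=4) weight 1/360
  (Z=0, V=1, Y=3, U=1, X=1, W=2) weight 1/360
  (Z=0, V=1, Y=3, U=1, X=1, W=3) weight 1/360
  (Z=0, V=1, Y=3, U=1, X=1, W=4) weight 1/360
  (Z=0, V=1, Y=3, U=2, X=0, W=2) weight 1/300
  (Z=0, V=1, Y=3, U=2, X=0, W=3) weight 1/300
  (Z=1, V=1, Y=2, U=1, X=0, W=2) weight 1/90
  … 15 more
Group by Y:
  weight(Y=2) = 2/15
  weight(Y=3) = 1/30
Total weight = 2/15 + 1/30 = 1/6
P(Y=2 | obs) = 2/15 / 1/6 = 4/5
P(Y=3 | obs) = 1/30 / 1/6 = 1/5

P(Y = 2 | obs) = 4/5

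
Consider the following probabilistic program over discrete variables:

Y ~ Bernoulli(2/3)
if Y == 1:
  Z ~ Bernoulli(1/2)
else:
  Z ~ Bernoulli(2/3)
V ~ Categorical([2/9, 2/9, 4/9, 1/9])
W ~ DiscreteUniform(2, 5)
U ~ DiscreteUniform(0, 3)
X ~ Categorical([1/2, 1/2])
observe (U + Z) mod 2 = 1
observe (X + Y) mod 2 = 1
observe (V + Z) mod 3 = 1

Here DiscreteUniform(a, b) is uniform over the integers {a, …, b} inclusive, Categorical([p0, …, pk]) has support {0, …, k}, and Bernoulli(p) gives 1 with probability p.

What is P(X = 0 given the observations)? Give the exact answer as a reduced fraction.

Enumerate traces; 48 have nonzero weight after conditioning:
  (Y=0, Z=0, V=1, W=2, U=1, X=1) weight 1/1296
  (Y=0, Z=0, V=1, W=2, U=3, X=1) weight 1/1296
  (Y=0, Z=0, V=1, W=3, U=1, X=1) weight 1/1296
  (Y=0, Z=0, V=1, W=3, U=3, X=1) weight 1/1296
  (Y=0, Z=0, V=1, W=4, U=1, X=1) weight 1/1296
  (Y=0, Z=0, V=1, W=4, U=3, X=1) weight 1/1296
  (Y=0, Z=0, V=1, W=5, U=1, X=1) weight 1/1296
  (Y=0, Z=0, V=1, W=5, U=3, X=1) weight 1/1296
  (Y=1, Z=0, V=1, W=2, U=1, X=0) weight 1/432
  … 39 more
Group by X:
  weight(X=0) = 5/108
  weight(X=1) = 2/81
Total weight = 5/108 + 2/81 = 23/324
P(X=0 | obs) = 5/108 / 23/324 = 15/23
P(X=1 | obs) = 2/81 / 23/324 = 8/23

P(X = 0 | obs) = 15/23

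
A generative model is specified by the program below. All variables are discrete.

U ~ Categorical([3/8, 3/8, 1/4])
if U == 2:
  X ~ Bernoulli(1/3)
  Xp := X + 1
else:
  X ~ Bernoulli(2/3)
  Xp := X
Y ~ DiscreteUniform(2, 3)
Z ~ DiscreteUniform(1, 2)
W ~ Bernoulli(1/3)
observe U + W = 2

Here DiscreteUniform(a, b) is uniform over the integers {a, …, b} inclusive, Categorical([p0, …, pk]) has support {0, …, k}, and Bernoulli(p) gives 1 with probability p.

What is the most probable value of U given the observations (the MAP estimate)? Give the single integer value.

Enumerate traces; 16 have nonzero weight after conditioning:
  (U=1, X=0, Y=2, Z=1, W=1) weight 1/96
  (U=1, X=0, Y=2, Z=2, W=1) weight 1/96
  (U=1, X=0, Y=3, Z=1, W=1) weight 1/96
  (U=1, X=0, Y=3, Z=2, W=1) weight 1/96
  (U=1, X=1, Y=2, Z=1, W=1) weight 1/48
  (U=1, X=1, Y=2, Z=2, W=1) weight 1/48
  (U=1, X=1, Y=3, Z=1, W=1) weight 1/48
  (U=1, X=1, Y=3, Z=2, W=1) weight 1/48
  (U=2, X=0, Y=2, Z=1, W=0) weight 1/36
  … 7 more
Group by U:
  weight(U=1) = 1/8
  weight(U=2) = 1/6
Total weight = 1/8 + 1/6 = 7/24
P(U=1 | obs) = 1/8 / 7/24 = 3/7
P(U=2 | obs) = 1/6 / 7/24 = 4/7
argmax = 2

argmax_v P(U = v | obs) = 2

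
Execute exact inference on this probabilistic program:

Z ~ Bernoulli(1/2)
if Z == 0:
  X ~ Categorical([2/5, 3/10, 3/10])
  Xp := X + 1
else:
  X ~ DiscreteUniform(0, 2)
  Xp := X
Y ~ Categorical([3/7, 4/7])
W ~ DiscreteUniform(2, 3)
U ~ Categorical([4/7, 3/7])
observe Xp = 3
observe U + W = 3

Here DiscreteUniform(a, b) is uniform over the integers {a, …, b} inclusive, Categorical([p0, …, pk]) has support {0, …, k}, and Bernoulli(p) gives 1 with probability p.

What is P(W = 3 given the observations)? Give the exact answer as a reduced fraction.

Enumerate traces; 4 have nonzero weight after conditioning:
  (Z=0, X=2, Y=0, W=2, U=1) weight 27/1960
  (Z=0, X=2, Y=0, W=3, U=0) weight 9/490
  (Z=0, X=2, Y=1, W=2, U=1) weight 9/490
  (Z=0, X=2, Y=1, W=3, U=0) weight 6/245
Group by W:
  weight(W=2) = 9/280
  weight(W=3) = 3/70
Total weight = 9/280 + 3/70 = 3/40
P(W=2 | obs) = 9/280 / 3/40 = 3/7
P(W=3 | obs) = 3/70 / 3/40 = 4/7

P(W = 3 | obs) = 4/7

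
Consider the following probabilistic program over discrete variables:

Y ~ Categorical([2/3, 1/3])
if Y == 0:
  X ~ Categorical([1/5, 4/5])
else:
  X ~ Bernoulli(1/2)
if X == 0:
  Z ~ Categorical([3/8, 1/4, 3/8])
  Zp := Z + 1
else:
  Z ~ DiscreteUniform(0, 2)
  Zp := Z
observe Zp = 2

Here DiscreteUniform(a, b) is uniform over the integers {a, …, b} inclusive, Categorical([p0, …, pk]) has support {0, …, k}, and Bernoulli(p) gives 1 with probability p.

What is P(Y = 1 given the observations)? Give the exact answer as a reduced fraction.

Enumerate traces; 4 have nonzero weight after conditioning:
  (Y=0, X=0, Z=1) weight 1/30
  (Y=0, X=1, Z=2) weight 8/45
  (Y=1, X=0, Z=1) weight 1/24
  (Y=1, X=1, Z=2) weight 1/18
Group by Y:
  weight(Y=0) = 19/90
  weight(Y=1) = 7/72
Total weight = 19/90 + 7/72 = 37/120
P(Y=0 | obs) = 19/90 / 37/120 = 76/111
P(Y=1 | obs) = 7/72 / 37/120 = 35/111

P(Y = 1 | obs) = 35/111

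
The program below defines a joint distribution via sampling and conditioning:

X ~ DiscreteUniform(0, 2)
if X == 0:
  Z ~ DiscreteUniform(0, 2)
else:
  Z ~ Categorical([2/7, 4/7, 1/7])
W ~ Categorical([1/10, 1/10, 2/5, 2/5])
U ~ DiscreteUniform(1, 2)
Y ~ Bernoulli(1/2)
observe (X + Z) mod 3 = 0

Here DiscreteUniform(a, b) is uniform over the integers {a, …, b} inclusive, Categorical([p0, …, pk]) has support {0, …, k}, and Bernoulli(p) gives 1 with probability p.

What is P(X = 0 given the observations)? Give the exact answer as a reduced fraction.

P(X = 0 | obs) = 7/22

Enumerate traces; 48 have nonzero weight after conditioning:
  (X=0, Z=0, W=0, U=1, Y=0) weight 1/360
  (X=0, Z=0, W=0, U=1, Y=1) weight 1/360
  (X=0, Z=0, W=0, U=2, Y=0) weight 1/360
  (X=0, Z=0, W=0, U=2, Y=1) weight 1/360
  (X=0, Z=0, W=1, U=1, Y=0) weight 1/360
  (X=0, Z=0, W=1, U=1, Y=1) weight 1/360
  (X=0, Z=0, W=1, U=2, Y=0) weight 1/360
  (X=0, Z=0, W=1, U=2, Y=1) weight 1/360
  (X=1, Z=2, W=0, U=1, Y=0) weight 1/840
  (X=2, Z=1, W=0, U=1, Y=0) weight 1/210
  … 38 more
Group by X:
  weight(X=0) = 1/9
  weight(X=1) = 1/21
  weight(X=2) = 4/21
Total weight = 1/9 + 1/21 + 4/21 = 22/63
P(X=0 | obs) = 1/9 / 22/63 = 7/22
P(X=1 | obs) = 1/21 / 22/63 = 3/22
P(X=2 | obs) = 4/21 / 22/63 = 6/11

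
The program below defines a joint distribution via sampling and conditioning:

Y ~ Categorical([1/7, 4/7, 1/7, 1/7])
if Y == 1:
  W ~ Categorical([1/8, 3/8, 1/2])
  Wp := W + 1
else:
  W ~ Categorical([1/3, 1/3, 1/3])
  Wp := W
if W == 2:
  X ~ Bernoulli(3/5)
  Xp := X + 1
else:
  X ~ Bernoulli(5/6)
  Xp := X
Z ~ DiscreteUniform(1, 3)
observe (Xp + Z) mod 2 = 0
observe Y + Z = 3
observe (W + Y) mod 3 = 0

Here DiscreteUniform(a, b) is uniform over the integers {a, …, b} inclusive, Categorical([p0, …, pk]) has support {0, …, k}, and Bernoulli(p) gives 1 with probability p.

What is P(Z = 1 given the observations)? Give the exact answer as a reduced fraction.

Enumerate traces; 3 have nonzero weight after conditioning:
  (Y=0, W=0, X=1, Z=3) weight 5/378
  (Y=1, W=2, X=1, Z=2) weight 2/35
  (Y=2, W=1, X=1, Z=1) weight 5/378
Group by Z:
  weight(Z=1) = 5/378
  weight(Z=2) = 2/35
  weight(Z=3) = 5/378
Total weight = 5/378 + 2/35 + 5/378 = 79/945
P(Z=1 | obs) = 5/378 / 79/945 = 25/158
P(Z=2 | obs) = 2/35 / 79/945 = 54/79
P(Z=3 | obs) = 5/378 / 79/945 = 25/158

P(Z = 1 | obs) = 25/158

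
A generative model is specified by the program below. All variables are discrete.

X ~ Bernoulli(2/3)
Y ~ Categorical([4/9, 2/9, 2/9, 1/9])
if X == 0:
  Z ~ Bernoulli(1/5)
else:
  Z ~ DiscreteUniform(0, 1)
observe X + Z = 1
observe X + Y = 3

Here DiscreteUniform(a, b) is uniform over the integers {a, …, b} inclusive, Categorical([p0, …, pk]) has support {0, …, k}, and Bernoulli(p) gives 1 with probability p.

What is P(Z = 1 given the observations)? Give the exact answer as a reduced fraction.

Enumerate traces; 2 have nonzero weight after conditioning:
  (X=0, Y=3, Z=1) weight 1/135
  (X=1, Y=2, Z=0) weight 2/27
Group by Z:
  weight(Z=0) = 2/27
  weight(Z=1) = 1/135
Total weight = 2/27 + 1/135 = 11/135
P(Z=0 | obs) = 2/27 / 11/135 = 10/11
P(Z=1 | obs) = 1/135 / 11/135 = 1/11

P(Z = 1 | obs) = 1/11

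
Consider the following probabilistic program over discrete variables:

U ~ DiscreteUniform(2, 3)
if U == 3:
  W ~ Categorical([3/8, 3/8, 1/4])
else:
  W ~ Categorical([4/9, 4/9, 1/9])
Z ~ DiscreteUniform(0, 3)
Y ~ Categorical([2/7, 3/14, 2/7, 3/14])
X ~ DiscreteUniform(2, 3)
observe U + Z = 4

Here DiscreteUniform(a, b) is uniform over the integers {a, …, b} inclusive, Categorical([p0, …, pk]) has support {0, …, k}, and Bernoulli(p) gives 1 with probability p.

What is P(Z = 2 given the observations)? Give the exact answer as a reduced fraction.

P(Z = 2 | obs) = 1/2

Enumerate traces; 48 have nonzero weight after conditioning:
  (U=2, W=0, Z=2, Y=0, X=2) weight 1/126
  (U=2, W=0, Z=2, Y=0, X=3) weight 1/126
  (U=2, W=0, Z=2, Y=1, X=2) weight 1/168
  (U=2, W=0, Z=2, Y=1, X=3) weight 1/168
  (U=2, W=0, Z=2, Y=2, X=2) weight 1/126
  (U=2, W=0, Z=2, Y=2, X=3) weight 1/126
  (U=2, W=0, Z=2, Y=3, X=2) weight 1/168
  (U=2, W=0, Z=2, Y=3, X=3) weight 1/168
  (U=3, W=0, Z=1, Y=0, X=2) weight 3/448
  … 39 more
Group by Z:
  weight(Z=1) = 1/8
  weight(Z=2) = 1/8
Total weight = 1/8 + 1/8 = 1/4
P(Z=1 | obs) = 1/8 / 1/4 = 1/2
P(Z=2 | obs) = 1/8 / 1/4 = 1/2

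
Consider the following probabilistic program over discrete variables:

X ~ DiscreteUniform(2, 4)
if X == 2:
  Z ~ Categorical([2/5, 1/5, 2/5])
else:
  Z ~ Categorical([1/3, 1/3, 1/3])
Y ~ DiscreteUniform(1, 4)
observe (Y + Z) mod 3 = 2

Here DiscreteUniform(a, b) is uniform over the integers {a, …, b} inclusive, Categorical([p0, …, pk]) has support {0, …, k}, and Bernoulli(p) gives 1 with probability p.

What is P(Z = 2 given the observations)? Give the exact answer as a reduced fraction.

Enumerate traces; 12 have nonzero weight after conditioning:
  (X=2, Z=0, Y=2) weight 1/30
  (X=2, Z=1, Y=1) weight 1/60
  (X=2, Z=1, Y=4) weight 1/60
  (X=2, Z=2, Y=3) weight 1/30
  (X=3, Z=0, Y=2) weight 1/36
  (X=3, Z=1, Y=1) weight 1/36
  (X=3, Z=1, Y=4) weight 1/36
  (X=3, Z=2, Y=3) weight 1/36
  … 4 more
Group by Z:
  weight(Z=0) = 4/45
  weight(Z=1) = 13/90
  weight(Z=2) = 4/45
Total weight = 4/45 + 13/90 + 4/45 = 29/90
P(Z=0 | obs) = 4/45 / 29/90 = 8/29
P(Z=1 | obs) = 13/90 / 29/90 = 13/29
P(Z=2 | obs) = 4/45 / 29/90 = 8/29

P(Z = 2 | obs) = 8/29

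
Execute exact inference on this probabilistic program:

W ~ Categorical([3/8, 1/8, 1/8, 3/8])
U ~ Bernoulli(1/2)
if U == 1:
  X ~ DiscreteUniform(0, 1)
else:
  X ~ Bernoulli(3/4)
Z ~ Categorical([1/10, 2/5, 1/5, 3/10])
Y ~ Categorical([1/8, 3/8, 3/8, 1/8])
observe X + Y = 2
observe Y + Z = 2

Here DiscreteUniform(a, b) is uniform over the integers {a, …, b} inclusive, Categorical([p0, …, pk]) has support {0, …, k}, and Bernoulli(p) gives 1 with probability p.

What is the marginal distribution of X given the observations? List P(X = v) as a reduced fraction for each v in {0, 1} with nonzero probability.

P(X=0) = 3/23, P(X=1) = 20/23

Enumerate traces; 16 have nonzero weight after conditioning:
  (W=0, U=0, X=0, Z=0, Y=2) weight 9/5120
  (W=0, U=0, X=1, Z=1, Y=1) weight 27/1280
  (W=0, U=1, X=0, Z=0, Y=2) weight 9/2560
  (W=0, U=1, X=1, Z=1, Y=1) weight 9/640
  (W=1, U=0, X=0, Z=0, Y=2) weight 3/5120
  (W=1, U=0, X=1, Z=1, Y=1) weight 9/1280
  (W=1, U=1, X=0, Z=0, Y=2) weight 3/2560
  (W=1, U=1, X=1, Z=1, Y=1) weight 3/640
  … 8 more
Group by X:
  weight(X=0) = 9/640
  weight(X=1) = 3/32
Total weight = 9/640 + 3/32 = 69/640
P(X=0 | obs) = 9/640 / 69/640 = 3/23
P(X=1 | obs) = 3/32 / 69/640 = 20/23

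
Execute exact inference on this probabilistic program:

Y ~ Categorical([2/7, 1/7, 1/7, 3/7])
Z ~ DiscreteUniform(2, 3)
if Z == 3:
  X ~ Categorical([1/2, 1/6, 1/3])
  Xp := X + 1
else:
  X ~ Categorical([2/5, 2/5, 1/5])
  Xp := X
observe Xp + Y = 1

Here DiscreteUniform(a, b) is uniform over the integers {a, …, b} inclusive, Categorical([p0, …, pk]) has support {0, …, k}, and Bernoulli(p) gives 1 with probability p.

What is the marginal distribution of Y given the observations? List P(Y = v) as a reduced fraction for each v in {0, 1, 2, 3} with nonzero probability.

P(Y=0) = 9/11, P(Y=1) = 2/11

Enumerate traces; 3 have nonzero weight after conditioning:
  (Y=0, Z=2, X=1) weight 2/35
  (Y=0, Z=3, X=0) weight 1/14
  (Y=1, Z=2, X=0) weight 1/35
Group by Y:
  weight(Y=0) = 9/70
  weight(Y=1) = 1/35
Total weight = 9/70 + 1/35 = 11/70
P(Y=0 | obs) = 9/70 / 11/70 = 9/11
P(Y=1 | obs) = 1/35 / 11/70 = 2/11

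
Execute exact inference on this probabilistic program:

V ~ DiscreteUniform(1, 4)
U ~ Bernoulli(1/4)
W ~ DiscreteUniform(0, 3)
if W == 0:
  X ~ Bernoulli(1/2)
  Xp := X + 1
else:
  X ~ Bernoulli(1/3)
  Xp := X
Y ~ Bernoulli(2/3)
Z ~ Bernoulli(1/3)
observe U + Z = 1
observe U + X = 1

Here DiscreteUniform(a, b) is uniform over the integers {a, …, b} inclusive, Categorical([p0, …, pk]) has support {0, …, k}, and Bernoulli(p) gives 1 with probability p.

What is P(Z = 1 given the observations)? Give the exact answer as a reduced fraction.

P(Z = 1 | obs) = 9/19

Enumerate traces; 64 have nonzero weight after conditioning:
  (V=1, U=0, W=0, X=1, Y=0, Z=1) weight 1/384
  (V=1, U=0, W=0, X=1, Y=1, Z=1) weight 1/192
  (V=1, U=0, W=1, X=1, Y=0, Z=1) weight 1/576
  (V=1, U=0, W=1, X=1, Y=1, Z=1) weight 1/288
  (V=1, U=0, W=2, X=1, Y=0, Z=1) weight 1/576
  (V=1, U=0, W=2, X=1, Y=1, Z=1) weight 1/288
  (V=1, U=0, W=3, X=1, Y=0, Z=1) weight 1/576
  (V=1, U=0, W=3, X=1, Y=1, Z=1) weight 1/288
  (V=1, U=1, W=0, X=0, Y=0, Z=0) weight 1/576
  … 55 more
Group by Z:
  weight(Z=0) = 5/48
  weight(Z=1) = 3/32
Total weight = 5/48 + 3/32 = 19/96
P(Z=0 | obs) = 5/48 / 19/96 = 10/19
P(Z=1 | obs) = 3/32 / 19/96 = 9/19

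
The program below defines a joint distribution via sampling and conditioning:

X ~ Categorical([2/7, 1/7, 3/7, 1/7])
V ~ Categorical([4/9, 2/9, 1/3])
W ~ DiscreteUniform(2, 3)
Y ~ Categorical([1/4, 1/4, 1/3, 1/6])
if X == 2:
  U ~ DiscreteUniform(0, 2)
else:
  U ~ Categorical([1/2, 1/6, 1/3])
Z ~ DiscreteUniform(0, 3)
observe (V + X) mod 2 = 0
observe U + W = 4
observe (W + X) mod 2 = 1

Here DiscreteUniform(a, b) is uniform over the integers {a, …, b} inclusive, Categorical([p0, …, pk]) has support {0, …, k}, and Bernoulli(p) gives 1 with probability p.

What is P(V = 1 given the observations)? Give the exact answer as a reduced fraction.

Enumerate traces; 96 have nonzero weight after conditioning:
  (X=0, V=0, W=3, Y=0, U=1, Z=0) weight 1/1512
  (X=0, V=0, W=3, Y=0, U=1, Z=1) weight 1/1512
  (X=0, V=0, W=3, Y=0, U=1, Z=2) weight 1/1512
  (X=0, V=0, W=3, Y=0, U=1, Z=3) weight 1/1512
  (X=0, V=0, W=3, Y=1, U=1, Z=0) weight 1/1512
  (X=0, V=0, W=3, Y=1, U=1, Z=1) weight 1/1512
  (X=0, V=0, W=3, Y=1, U=1, Z=2) weight 1/1512
  (X=0, V=0, W=3, Y=1, U=1, Z=3) weight 1/1512
  (X=0, V=2, W=3, Y=0, U=1, Z=0) weight 1/2016
  (X=1, V=1, W=2, Y=0, U=2, Z=0) weight 1/3024
  … 86 more
Group by V:
  weight(V=0) = 8/189
  weight(V=1) = 2/189
  weight(V=2) = 2/63
Total weight = 8/189 + 2/189 + 2/63 = 16/189
P(V=0 | obs) = 8/189 / 16/189 = 1/2
P(V=1 | obs) = 2/189 / 16/189 = 1/8
P(V=2 | obs) = 2/63 / 16/189 = 3/8

P(V = 1 | obs) = 1/8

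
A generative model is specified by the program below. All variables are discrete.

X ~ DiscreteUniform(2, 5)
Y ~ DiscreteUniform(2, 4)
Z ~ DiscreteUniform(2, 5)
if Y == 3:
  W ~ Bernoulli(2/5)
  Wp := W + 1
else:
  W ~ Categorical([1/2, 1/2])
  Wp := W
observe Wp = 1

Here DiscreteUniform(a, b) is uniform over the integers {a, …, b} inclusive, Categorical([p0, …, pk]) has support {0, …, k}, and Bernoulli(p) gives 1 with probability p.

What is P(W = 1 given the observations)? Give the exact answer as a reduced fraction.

Enumerate traces; 48 have nonzero weight after conditioning:
  (X=2, Y=2, Z=2, W=1) weight 1/96
  (X=2, Y=2, Z=3, W=1) weight 1/96
  (X=2, Y=2, Z=4, W=1) weight 1/96
  (X=2, Y=2, Z=5, W=1) weight 1/96
  (X=2, Y=3, Z=2, W=0) weight 1/80
  (X=2, Y=3, Z=3, W=0) weight 1/80
  (X=2, Y=3, Z=4, W=0) weight 1/80
  (X=2, Y=3, Z=5, W=0) weight 1/80
  … 40 more
Group by W:
  weight(W=0) = 1/5
  weight(W=1) = 1/3
Total weight = 1/5 + 1/3 = 8/15
P(W=0 | obs) = 1/5 / 8/15 = 3/8
P(W=1 | obs) = 1/3 / 8/15 = 5/8

P(W = 1 | obs) = 5/8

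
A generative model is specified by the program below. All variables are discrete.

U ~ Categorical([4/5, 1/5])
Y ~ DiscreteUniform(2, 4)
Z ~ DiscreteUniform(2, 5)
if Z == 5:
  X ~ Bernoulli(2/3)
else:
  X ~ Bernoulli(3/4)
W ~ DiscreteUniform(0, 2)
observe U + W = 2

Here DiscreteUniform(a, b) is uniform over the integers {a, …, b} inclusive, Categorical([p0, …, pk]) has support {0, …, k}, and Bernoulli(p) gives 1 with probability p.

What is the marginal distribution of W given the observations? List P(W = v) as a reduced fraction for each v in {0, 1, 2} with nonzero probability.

Enumerate traces; 48 have nonzero weight after conditioning:
  (U=0, Y=2, Z=2, X=0, W=2) weight 1/180
  (U=0, Y=2, Z=2, X=1, W=2) weight 1/60
  (U=0, Y=2, Z=3, X=0, W=2) weight 1/180
  (U=0, Y=2, Z=3, X=1, W=2) weight 1/60
  (U=0, Y=2, Z=4, X=0, W=2) weight 1/180
  (U=0, Y=2, Z=4, X=1, W=2) weight 1/60
  (U=0, Y=2, Z=5, X=0, W=2) weight 1/135
  (U=0, Y=2, Z=5, X=1, W=2) weight 2/135
  (U=1, Y=2, Z=2, X=0, W=1) weight 1/720
  … 39 more
Group by W:
  weight(W=1) = 1/15
  weight(W=2) = 4/15
Total weight = 1/15 + 4/15 = 1/3
P(W=1 | obs) = 1/15 / 1/3 = 1/5
P(W=2 | obs) = 4/15 / 1/3 = 4/5

P(W=1) = 1/5, P(W=2) = 4/5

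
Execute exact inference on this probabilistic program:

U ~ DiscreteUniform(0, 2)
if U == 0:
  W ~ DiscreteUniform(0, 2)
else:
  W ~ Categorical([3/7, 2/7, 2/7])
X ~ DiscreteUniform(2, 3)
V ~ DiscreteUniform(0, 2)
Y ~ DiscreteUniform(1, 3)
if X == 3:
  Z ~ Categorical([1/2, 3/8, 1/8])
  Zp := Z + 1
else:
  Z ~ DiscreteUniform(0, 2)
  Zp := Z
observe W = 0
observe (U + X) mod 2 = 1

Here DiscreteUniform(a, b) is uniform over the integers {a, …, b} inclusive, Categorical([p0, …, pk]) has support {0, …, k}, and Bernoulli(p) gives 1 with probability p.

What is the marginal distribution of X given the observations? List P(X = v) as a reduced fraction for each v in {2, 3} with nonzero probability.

P(X=2) = 9/25, P(X=3) = 16/25

Enumerate traces; 81 have nonzero weight after conditioning:
  (U=0, W=0, X=3, V=0, Y=1, Z=0) weight 1/324
  (U=0, W=0, X=3, V=0, Y=1, Z=1) weight 1/432
  (U=0, W=0, X=3, V=0, Y=1, Z=2) weight 1/1296
  (U=0, W=0, X=3, V=0, Y=2, Z=0) weight 1/324
  (U=0, W=0, X=3, V=0, Y=2, Z=1) weight 1/432
  (U=0, W=0, X=3, V=0, Y=2, Z=2) weight 1/1296
  (U=0, W=0, X=3, V=0, Y=3, Z=0) weight 1/324
  (U=0, W=0, X=3, V=0, Y=3, Z=1) weight 1/432
  (U=1, W=0, X=2, V=0, Y=1, Z=0) weight 1/378
  … 72 more
Group by X:
  weight(X=2) = 1/14
  weight(X=3) = 8/63
Total weight = 1/14 + 8/63 = 25/126
P(X=2 | obs) = 1/14 / 25/126 = 9/25
P(X=3 | obs) = 8/63 / 25/126 = 16/25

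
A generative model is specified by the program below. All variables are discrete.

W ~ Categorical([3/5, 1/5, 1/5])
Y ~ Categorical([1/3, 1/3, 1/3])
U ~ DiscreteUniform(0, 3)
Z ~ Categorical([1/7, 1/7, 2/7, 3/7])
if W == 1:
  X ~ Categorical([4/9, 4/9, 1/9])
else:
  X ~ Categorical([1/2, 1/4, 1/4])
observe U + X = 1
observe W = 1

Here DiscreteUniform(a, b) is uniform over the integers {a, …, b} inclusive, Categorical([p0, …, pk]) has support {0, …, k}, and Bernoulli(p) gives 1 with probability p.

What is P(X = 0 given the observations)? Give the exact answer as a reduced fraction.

P(X = 0 | obs) = 1/2

Enumerate traces; 24 have nonzero weight after conditioning:
  (W=1, Y=0, U=0, Z=0, X=1) weight 1/945
  (W=1, Y=0, U=0, Z=1, X=1) weight 1/945
  (W=1, Y=0, U=0, Z=2, X=1) weight 2/945
  (W=1, Y=0, U=0, Z=3, X=1) weight 1/315
  (W=1, Y=0, U=1, Z=0, X=0) weight 1/945
  (W=1, Y=0, U=1, Z=1, X=0) weight 1/945
  (W=1, Y=0, U=1, Z=2, X=0) weight 2/945
  (W=1, Y=0, U=1, Z=3, X=0) weight 1/315
  … 16 more
Group by X:
  weight(X=0) = 1/45
  weight(X=1) = 1/45
Total weight = 1/45 + 1/45 = 2/45
P(X=0 | obs) = 1/45 / 2/45 = 1/2
P(X=1 | obs) = 1/45 / 2/45 = 1/2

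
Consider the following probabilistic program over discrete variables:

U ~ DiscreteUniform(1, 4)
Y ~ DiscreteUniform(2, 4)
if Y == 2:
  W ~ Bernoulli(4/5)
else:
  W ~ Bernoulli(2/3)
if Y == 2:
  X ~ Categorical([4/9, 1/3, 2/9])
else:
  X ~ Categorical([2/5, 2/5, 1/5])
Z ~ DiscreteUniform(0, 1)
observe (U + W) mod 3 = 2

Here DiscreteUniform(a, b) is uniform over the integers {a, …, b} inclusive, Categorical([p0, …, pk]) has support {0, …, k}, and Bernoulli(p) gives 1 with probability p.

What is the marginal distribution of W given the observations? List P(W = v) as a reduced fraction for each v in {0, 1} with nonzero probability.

P(W=0) = 13/77, P(W=1) = 64/77

Enumerate traces; 54 have nonzero weight after conditioning:
  (U=1, Y=2, W=1, X=0, Z=0) weight 2/135
  (U=1, Y=2, W=1, X=0, Z=1) weight 2/135
  (U=1, Y=2, W=1, X=1, Z=0) weight 1/90
  (U=1, Y=2, W=1, X=1, Z=1) weight 1/90
  (U=1, Y=2, W=1, X=2, Z=0) weight 1/135
  (U=1, Y=2, W=1, X=2, Z=1) weight 1/135
  (U=1, Y=3, W=1, X=0, Z=0) weight 1/90
  (U=1, Y=3, W=1, X=0, Z=1) weight 1/90
  (U=2, Y=2, W=0, X=0, Z=0) weight 1/270
  … 45 more
Group by W:
  weight(W=0) = 13/180
  weight(W=1) = 16/45
Total weight = 13/180 + 16/45 = 77/180
P(W=0 | obs) = 13/180 / 77/180 = 13/77
P(W=1 | obs) = 16/45 / 77/180 = 64/77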